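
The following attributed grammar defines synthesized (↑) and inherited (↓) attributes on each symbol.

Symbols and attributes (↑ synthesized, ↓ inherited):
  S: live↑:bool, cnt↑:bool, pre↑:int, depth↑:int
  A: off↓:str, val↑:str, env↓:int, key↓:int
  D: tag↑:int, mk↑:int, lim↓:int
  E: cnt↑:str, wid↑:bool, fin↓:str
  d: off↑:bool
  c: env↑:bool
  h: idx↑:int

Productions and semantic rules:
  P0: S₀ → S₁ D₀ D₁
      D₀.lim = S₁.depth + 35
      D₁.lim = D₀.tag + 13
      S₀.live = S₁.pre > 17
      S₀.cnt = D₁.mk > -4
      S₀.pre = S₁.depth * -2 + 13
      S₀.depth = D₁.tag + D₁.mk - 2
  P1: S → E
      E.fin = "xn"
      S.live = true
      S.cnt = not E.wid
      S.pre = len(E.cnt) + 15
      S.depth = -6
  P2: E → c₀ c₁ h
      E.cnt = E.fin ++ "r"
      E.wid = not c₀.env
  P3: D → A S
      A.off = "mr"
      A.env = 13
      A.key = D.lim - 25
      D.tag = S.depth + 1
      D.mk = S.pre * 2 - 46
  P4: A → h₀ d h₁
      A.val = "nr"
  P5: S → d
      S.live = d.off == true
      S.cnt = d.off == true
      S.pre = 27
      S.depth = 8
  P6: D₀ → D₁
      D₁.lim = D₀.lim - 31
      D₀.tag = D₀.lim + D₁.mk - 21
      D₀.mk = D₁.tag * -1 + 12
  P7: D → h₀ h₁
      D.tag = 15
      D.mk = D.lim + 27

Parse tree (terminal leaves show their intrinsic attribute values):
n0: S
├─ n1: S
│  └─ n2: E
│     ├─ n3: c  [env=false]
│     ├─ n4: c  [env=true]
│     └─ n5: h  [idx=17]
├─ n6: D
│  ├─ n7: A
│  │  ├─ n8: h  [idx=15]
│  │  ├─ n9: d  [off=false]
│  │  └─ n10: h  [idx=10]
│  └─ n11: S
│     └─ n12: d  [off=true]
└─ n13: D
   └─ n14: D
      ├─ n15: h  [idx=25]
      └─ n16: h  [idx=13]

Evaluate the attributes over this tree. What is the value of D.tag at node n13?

1. n2.fin = "xn"  ["xn"]
2. n3.env = false  [terminal]
3. n4.env = true  [terminal]
4. n5.idx = 17  [terminal]
5. n2.cnt = "xnr"  [E.fin ++ "r"]
6. n2.wid = true  [not c₀.env]
7. n1.live = true  [true]
8. n1.cnt = false  [not E.wid]
9. n1.pre = 18  [len(E.cnt) + 15]
10. n1.depth = -6  [-6]
11. n6.lim = 29  [S₁.depth + 35]
12. n7.off = "mr"  ["mr"]
13. n7.env = 13  [13]
14. n7.key = 4  [D.lim - 25]
15. n8.idx = 15  [terminal]
16. n9.off = false  [terminal]
17. n10.idx = 10  [terminal]
18. n7.val = "nr"  ["nr"]
19. n12.off = true  [terminal]
20. n11.live = true  [d.off == true]
21. n11.cnt = true  [d.off == true]
22. n11.pre = 27  [27]
23. n11.depth = 8  [8]
24. n6.tag = 9  [S.depth + 1]
25. n6.mk = 8  [S.pre * 2 - 46]
26. n13.lim = 22  [D₀.tag + 13]
27. n14.lim = -9  [D₀.lim - 31]
28. n15.idx = 25  [terminal]
29. n16.idx = 13  [terminal]
30. n14.tag = 15  [15]
31. n14.mk = 18  [D.lim + 27]
32. n13.tag = 19  [D₀.lim + D₁.mk - 21]
33. n13.mk = -3  [D₁.tag * -1 + 12]
34. n0.live = true  [S₁.pre > 17]
35. n0.cnt = true  [D₁.mk > -4]
36. n0.pre = 25  [S₁.depth * -2 + 13]
37. n0.depth = 14  [D₁.tag + D₁.mk - 2]

19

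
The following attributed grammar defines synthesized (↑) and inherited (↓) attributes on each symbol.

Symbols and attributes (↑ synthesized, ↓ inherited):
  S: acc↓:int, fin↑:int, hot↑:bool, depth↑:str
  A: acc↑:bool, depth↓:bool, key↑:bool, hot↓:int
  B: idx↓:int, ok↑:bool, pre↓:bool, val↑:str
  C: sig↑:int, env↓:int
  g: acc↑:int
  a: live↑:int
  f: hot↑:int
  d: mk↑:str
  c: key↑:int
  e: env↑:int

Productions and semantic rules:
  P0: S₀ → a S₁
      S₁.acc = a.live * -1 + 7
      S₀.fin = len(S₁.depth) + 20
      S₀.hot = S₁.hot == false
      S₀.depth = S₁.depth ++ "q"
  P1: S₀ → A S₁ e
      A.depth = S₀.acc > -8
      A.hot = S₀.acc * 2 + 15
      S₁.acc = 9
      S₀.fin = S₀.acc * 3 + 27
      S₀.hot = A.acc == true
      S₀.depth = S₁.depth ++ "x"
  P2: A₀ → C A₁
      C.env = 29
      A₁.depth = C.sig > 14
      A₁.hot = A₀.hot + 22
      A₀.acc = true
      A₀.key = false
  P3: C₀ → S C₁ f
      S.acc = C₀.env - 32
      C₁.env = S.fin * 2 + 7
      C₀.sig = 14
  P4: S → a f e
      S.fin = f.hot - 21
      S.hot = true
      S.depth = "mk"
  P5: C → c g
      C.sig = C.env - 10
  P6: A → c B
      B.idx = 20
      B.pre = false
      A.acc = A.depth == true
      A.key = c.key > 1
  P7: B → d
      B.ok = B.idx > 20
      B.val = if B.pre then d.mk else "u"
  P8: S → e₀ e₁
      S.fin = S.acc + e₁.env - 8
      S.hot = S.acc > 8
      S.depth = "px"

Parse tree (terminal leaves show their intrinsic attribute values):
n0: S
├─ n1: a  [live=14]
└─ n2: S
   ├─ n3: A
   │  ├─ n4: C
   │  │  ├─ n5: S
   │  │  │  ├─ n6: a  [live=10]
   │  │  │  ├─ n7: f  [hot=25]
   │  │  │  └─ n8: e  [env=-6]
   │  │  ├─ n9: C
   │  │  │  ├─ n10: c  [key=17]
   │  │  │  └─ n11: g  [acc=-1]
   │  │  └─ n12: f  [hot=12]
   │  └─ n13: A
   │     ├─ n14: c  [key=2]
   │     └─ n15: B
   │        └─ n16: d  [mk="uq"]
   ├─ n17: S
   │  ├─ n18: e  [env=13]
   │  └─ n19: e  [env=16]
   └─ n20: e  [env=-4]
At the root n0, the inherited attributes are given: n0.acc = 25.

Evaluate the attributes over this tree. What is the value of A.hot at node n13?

1. n0.acc = 25  [given at root]
2. n1.live = 14  [terminal]
3. n2.acc = -7  [a.live * -1 + 7]
4. n3.depth = true  [S₀.acc > -8]
5. n3.hot = 1  [S₀.acc * 2 + 15]
6. n4.env = 29  [29]
7. n5.acc = -3  [C₀.env - 32]
8. n6.live = 10  [terminal]
9. n7.hot = 25  [terminal]
10. n8.env = -6  [terminal]
11. n5.fin = 4  [f.hot - 21]
12. n5.hot = true  [true]
13. n5.depth = "mk"  ["mk"]
14. n9.env = 15  [S.fin * 2 + 7]
15. n10.key = 17  [terminal]
16. n11.acc = -1  [terminal]
17. n9.sig = 5  [C.env - 10]
18. n12.hot = 12  [terminal]
19. n4.sig = 14  [14]
20. n13.depth = false  [C.sig > 14]
21. n13.hot = 23  [A₀.hot + 22]
22. n14.key = 2  [terminal]
23. n15.idx = 20  [20]
24. n15.pre = false  [false]
25. n16.mk = "uq"  [terminal]
26. n15.ok = false  [B.idx > 20]
27. n15.val = "u"  [if B.pre then d.mk else "u"]
28. n13.acc = false  [A.depth == true]
29. n13.key = true  [c.key > 1]
30. n3.acc = true  [true]
31. n3.key = false  [false]
32. n17.acc = 9  [9]
33. n18.env = 13  [terminal]
34. n19.env = 16  [terminal]
35. n17.fin = 17  [S.acc + e₁.env - 8]
36. n17.hot = true  [S.acc > 8]
37. n17.depth = "px"  ["px"]
38. n20.env = -4  [terminal]
39. n2.fin = 6  [S₀.acc * 3 + 27]
40. n2.hot = true  [A.acc == true]
41. n2.depth = "pxx"  [S₁.depth ++ "x"]
42. n0.fin = 23  [len(S₁.depth) + 20]
43. n0.hot = false  [S₁.hot == false]
44. n0.depth = "pxxq"  [S₁.depth ++ "q"]

23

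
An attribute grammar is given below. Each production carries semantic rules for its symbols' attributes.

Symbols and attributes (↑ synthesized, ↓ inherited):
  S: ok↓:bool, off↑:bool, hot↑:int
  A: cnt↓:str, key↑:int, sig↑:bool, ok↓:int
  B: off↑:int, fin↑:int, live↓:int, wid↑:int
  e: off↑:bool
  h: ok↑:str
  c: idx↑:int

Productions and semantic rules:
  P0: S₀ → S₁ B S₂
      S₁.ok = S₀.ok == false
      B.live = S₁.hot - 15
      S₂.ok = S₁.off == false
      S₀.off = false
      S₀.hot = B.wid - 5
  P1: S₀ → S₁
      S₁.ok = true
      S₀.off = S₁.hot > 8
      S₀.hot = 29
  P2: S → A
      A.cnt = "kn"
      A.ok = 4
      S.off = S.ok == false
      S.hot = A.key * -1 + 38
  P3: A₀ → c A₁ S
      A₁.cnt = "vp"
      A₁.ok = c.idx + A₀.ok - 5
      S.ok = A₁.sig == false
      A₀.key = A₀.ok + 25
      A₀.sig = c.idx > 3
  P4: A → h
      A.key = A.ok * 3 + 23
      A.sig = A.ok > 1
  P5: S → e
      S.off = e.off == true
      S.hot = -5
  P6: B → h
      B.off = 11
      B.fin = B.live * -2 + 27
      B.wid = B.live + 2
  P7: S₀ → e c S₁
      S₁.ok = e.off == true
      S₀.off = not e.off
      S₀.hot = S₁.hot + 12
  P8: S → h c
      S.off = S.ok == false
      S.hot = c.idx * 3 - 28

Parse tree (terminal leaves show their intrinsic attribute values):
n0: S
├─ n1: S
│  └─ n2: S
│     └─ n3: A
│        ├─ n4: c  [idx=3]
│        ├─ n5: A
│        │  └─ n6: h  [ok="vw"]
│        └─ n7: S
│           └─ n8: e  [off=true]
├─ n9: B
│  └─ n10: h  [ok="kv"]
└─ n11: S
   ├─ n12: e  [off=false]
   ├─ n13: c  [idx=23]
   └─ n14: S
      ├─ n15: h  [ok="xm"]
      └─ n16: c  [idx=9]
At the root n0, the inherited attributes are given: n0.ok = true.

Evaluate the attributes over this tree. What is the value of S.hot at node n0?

11

1. n0.ok = true  [given at root]
2. n1.ok = false  [S₀.ok == false]
3. n2.ok = true  [true]
4. n3.cnt = "kn"  ["kn"]
5. n3.ok = 4  [4]
6. n4.idx = 3  [terminal]
7. n5.cnt = "vp"  ["vp"]
8. n5.ok = 2  [c.idx + A₀.ok - 5]
9. n6.ok = "vw"  [terminal]
10. n5.key = 29  [A.ok * 3 + 23]
11. n5.sig = true  [A.ok > 1]
12. n7.ok = false  [A₁.sig == false]
13. n8.off = true  [terminal]
14. n7.off = true  [e.off == true]
15. n7.hot = -5  [-5]
16. n3.key = 29  [A₀.ok + 25]
17. n3.sig = false  [c.idx > 3]
18. n2.off = false  [S.ok == false]
19. n2.hot = 9  [A.key * -1 + 38]
20. n1.off = true  [S₁.hot > 8]
21. n1.hot = 29  [29]
22. n9.live = 14  [S₁.hot - 15]
23. n10.ok = "kv"  [terminal]
24. n9.off = 11  [11]
25. n9.fin = -1  [B.live * -2 + 27]
26. n9.wid = 16  [B.live + 2]
27. n11.ok = false  [S₁.off == false]
28. n12.off = false  [terminal]
29. n13.idx = 23  [terminal]
30. n14.ok = false  [e.off == true]
31. n15.ok = "xm"  [terminal]
32. n16.idx = 9  [terminal]
33. n14.off = true  [S.ok == false]
34. n14.hot = -1  [c.idx * 3 - 28]
35. n11.off = true  [not e.off]
36. n11.hot = 11  [S₁.hot + 12]
37. n0.off = false  [false]
38. n0.hot = 11  [B.wid - 5]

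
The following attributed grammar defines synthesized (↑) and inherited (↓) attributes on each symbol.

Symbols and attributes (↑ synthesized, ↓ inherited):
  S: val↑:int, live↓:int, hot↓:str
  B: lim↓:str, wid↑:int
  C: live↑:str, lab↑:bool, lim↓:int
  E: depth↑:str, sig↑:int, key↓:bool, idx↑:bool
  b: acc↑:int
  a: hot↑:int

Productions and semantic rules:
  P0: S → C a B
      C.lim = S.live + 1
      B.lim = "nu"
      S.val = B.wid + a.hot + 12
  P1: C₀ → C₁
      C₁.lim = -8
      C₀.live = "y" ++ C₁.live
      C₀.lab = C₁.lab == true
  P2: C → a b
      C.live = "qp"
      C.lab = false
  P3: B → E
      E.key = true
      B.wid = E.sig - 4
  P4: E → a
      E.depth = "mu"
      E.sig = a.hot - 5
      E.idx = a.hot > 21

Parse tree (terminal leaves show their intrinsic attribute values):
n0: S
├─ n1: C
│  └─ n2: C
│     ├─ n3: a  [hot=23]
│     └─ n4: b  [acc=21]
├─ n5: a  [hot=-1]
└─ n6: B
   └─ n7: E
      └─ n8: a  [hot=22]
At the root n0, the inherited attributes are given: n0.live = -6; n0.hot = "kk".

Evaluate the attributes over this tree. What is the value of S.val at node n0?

24

1. n0.live = -6  [given at root]
2. n0.hot = "kk"  [given at root]
3. n1.lim = -5  [S.live + 1]
4. n2.lim = -8  [-8]
5. n3.hot = 23  [terminal]
6. n4.acc = 21  [terminal]
7. n2.live = "qp"  ["qp"]
8. n2.lab = false  [false]
9. n1.live = "yqp"  ["y" ++ C₁.live]
10. n1.lab = false  [C₁.lab == true]
11. n5.hot = -1  [terminal]
12. n6.lim = "nu"  ["nu"]
13. n7.key = true  [true]
14. n8.hot = 22  [terminal]
15. n7.depth = "mu"  ["mu"]
16. n7.sig = 17  [a.hot - 5]
17. n7.idx = true  [a.hot > 21]
18. n6.wid = 13  [E.sig - 4]
19. n0.val = 24  [B.wid + a.hot + 12]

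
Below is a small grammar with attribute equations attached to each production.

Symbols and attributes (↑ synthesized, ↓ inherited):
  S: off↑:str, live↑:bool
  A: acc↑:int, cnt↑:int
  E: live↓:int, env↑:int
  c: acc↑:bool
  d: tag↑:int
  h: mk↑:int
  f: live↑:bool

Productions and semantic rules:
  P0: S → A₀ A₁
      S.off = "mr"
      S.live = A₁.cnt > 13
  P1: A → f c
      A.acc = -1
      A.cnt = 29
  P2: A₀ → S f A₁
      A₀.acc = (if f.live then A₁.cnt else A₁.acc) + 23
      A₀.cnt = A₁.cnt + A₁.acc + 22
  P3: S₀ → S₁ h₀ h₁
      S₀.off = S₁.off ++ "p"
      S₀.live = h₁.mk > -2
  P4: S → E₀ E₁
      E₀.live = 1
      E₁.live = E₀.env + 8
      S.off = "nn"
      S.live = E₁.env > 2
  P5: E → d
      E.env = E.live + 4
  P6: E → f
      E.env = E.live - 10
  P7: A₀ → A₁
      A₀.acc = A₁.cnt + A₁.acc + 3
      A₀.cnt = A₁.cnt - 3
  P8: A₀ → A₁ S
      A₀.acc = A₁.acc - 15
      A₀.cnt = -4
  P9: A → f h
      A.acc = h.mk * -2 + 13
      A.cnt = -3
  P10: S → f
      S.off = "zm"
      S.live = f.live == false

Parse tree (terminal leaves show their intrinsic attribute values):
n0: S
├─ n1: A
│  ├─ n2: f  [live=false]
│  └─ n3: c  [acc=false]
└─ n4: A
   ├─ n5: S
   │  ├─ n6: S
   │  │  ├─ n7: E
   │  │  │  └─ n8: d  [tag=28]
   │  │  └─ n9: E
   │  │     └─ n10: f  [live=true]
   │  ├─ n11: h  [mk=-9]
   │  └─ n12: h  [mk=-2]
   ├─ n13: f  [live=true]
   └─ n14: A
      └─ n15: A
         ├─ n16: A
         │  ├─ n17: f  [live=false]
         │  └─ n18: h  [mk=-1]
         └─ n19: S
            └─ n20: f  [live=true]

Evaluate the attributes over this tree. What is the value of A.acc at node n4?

1. n2.live = false  [terminal]
2. n3.acc = false  [terminal]
3. n1.acc = -1  [-1]
4. n1.cnt = 29  [29]
5. n7.live = 1  [1]
6. n8.tag = 28  [terminal]
7. n7.env = 5  [E.live + 4]
8. n9.live = 13  [E₀.env + 8]
9. n10.live = true  [terminal]
10. n9.env = 3  [E.live - 10]
11. n6.off = "nn"  ["nn"]
12. n6.live = true  [E₁.env > 2]
13. n11.mk = -9  [terminal]
14. n12.mk = -2  [terminal]
15. n5.off = "nnp"  [S₁.off ++ "p"]
16. n5.live = false  [h₁.mk > -2]
17. n13.live = true  [terminal]
18. n17.live = false  [terminal]
19. n18.mk = -1  [terminal]
20. n16.acc = 15  [h.mk * -2 + 13]
21. n16.cnt = -3  [-3]
22. n20.live = true  [terminal]
23. n19.off = "zm"  ["zm"]
24. n19.live = false  [f.live == false]
25. n15.acc = 0  [A₁.acc - 15]
26. n15.cnt = -4  [-4]
27. n14.acc = -1  [A₁.cnt + A₁.acc + 3]
28. n14.cnt = -7  [A₁.cnt - 3]
29. n4.acc = 16  [(if f.live then A₁.cnt else A₁.acc) + 23]
30. n4.cnt = 14  [A₁.cnt + A₁.acc + 22]
31. n0.off = "mr"  ["mr"]
32. n0.live = true  [A₁.cnt > 13]

16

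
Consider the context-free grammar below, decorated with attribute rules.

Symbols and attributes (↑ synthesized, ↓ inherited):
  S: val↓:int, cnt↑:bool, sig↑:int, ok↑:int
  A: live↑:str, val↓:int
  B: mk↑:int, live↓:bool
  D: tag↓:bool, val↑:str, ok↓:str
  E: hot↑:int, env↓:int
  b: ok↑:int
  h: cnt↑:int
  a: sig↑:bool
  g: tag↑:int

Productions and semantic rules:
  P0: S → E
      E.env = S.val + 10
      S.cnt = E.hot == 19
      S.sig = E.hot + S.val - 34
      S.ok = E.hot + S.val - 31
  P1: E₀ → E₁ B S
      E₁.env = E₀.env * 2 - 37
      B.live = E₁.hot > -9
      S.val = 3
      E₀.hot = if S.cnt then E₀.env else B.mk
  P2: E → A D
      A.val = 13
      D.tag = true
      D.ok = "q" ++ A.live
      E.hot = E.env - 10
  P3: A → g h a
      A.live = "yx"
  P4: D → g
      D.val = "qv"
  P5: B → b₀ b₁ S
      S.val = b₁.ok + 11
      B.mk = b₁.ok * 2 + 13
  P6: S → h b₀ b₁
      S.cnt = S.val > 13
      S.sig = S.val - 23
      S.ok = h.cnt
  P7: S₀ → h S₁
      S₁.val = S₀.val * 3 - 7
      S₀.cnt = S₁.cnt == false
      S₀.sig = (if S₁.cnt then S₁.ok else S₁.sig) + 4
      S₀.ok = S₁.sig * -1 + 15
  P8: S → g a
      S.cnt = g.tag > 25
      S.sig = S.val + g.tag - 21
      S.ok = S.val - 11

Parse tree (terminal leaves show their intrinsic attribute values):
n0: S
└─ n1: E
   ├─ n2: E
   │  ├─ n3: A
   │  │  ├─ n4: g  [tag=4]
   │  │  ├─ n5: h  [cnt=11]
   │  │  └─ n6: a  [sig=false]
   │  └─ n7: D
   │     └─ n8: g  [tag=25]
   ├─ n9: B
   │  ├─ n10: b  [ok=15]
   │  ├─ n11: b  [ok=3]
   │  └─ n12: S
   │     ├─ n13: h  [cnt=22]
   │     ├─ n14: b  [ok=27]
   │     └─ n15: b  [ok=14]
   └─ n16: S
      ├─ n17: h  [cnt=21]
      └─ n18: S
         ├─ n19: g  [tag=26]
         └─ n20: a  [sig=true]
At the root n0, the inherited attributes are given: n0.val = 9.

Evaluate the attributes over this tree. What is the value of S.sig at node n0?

1. n0.val = 9  [given at root]
2. n1.env = 19  [S.val + 10]
3. n2.env = 1  [E₀.env * 2 - 37]
4. n3.val = 13  [13]
5. n4.tag = 4  [terminal]
6. n5.cnt = 11  [terminal]
7. n6.sig = false  [terminal]
8. n3.live = "yx"  ["yx"]
9. n7.tag = true  [true]
10. n7.ok = "qyx"  ["q" ++ A.live]
11. n8.tag = 25  [terminal]
12. n7.val = "qv"  ["qv"]
13. n2.hot = -9  [E.env - 10]
14. n9.live = false  [E₁.hot > -9]
15. n10.ok = 15  [terminal]
16. n11.ok = 3  [terminal]
17. n12.val = 14  [b₁.ok + 11]
18. n13.cnt = 22  [terminal]
19. n14.ok = 27  [terminal]
20. n15.ok = 14  [terminal]
21. n12.cnt = true  [S.val > 13]
22. n12.sig = -9  [S.val - 23]
23. n12.ok = 22  [h.cnt]
24. n9.mk = 19  [b₁.ok * 2 + 13]
25. n16.val = 3  [3]
26. n17.cnt = 21  [terminal]
27. n18.val = 2  [S₀.val * 3 - 7]
28. n19.tag = 26  [terminal]
29. n20.sig = true  [terminal]
30. n18.cnt = true  [g.tag > 25]
31. n18.sig = 7  [S.val + g.tag - 21]
32. n18.ok = -9  [S.val - 11]
33. n16.cnt = false  [S₁.cnt == false]
34. n16.sig = -5  [(if S₁.cnt then S₁.ok else S₁.sig) + 4]
35. n16.ok = 8  [S₁.sig * -1 + 15]
36. n1.hot = 19  [if S.cnt then E₀.env else B.mk]
37. n0.cnt = true  [E.hot == 19]
38. n0.sig = -6  [E.hot + S.val - 34]
39. n0.ok = -3  [E.hot + S.val - 31]

-6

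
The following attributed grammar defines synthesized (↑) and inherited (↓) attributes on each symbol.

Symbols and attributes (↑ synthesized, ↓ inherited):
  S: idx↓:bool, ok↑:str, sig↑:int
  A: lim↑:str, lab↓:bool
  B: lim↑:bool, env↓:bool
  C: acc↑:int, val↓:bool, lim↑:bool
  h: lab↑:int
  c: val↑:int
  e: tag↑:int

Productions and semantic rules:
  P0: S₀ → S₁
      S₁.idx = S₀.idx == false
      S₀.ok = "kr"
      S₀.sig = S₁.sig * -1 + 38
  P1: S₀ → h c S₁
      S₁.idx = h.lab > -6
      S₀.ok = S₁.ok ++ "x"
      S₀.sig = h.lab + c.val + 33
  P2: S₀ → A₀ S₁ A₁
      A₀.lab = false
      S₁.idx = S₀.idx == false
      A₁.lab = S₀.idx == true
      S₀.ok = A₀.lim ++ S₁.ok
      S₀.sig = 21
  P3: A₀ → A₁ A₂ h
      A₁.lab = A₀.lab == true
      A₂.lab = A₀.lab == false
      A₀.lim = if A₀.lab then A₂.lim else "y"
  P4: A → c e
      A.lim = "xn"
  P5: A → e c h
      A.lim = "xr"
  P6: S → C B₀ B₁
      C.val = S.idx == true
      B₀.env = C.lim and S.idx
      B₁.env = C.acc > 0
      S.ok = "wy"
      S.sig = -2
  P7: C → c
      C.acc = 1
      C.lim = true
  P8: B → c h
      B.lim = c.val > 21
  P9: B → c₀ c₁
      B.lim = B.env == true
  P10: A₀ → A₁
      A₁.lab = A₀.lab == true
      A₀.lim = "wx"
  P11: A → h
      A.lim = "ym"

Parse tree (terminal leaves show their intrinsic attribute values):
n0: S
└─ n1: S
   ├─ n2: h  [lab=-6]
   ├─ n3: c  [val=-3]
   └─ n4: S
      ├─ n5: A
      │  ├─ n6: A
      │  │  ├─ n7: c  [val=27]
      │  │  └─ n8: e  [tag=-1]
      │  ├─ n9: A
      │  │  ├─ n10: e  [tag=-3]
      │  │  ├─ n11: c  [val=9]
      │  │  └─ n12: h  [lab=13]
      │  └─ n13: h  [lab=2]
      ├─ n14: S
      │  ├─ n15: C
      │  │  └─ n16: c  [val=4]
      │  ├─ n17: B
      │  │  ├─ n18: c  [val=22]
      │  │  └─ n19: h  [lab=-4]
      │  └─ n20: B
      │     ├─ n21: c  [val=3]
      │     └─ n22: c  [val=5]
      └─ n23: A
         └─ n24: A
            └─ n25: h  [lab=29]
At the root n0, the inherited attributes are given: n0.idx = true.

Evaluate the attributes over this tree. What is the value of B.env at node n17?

true

1. n0.idx = true  [given at root]
2. n1.idx = false  [S₀.idx == false]
3. n2.lab = -6  [terminal]
4. n3.val = -3  [terminal]
5. n4.idx = false  [h.lab > -6]
6. n5.lab = false  [false]
7. n6.lab = false  [A₀.lab == true]
8. n7.val = 27  [terminal]
9. n8.tag = -1  [terminal]
10. n6.lim = "xn"  ["xn"]
11. n9.lab = true  [A₀.lab == false]
12. n10.tag = -3  [terminal]
13. n11.val = 9  [terminal]
14. n12.lab = 13  [terminal]
15. n9.lim = "xr"  ["xr"]
16. n13.lab = 2  [terminal]
17. n5.lim = "y"  [if A₀.lab then A₂.lim else "y"]
18. n14.idx = true  [S₀.idx == false]
19. n15.val = true  [S.idx == true]
20. n16.val = 4  [terminal]
21. n15.acc = 1  [1]
22. n15.lim = true  [true]
23. n17.env = true  [C.lim and S.idx]
24. n18.val = 22  [terminal]
25. n19.lab = -4  [terminal]
26. n17.lim = true  [c.val > 21]
27. n20.env = true  [C.acc > 0]
28. n21.val = 3  [terminal]
29. n22.val = 5  [terminal]
30. n20.lim = true  [B.env == true]
31. n14.ok = "wy"  ["wy"]
32. n14.sig = -2  [-2]
33. n23.lab = false  [S₀.idx == true]
34. n24.lab = false  [A₀.lab == true]
35. n25.lab = 29  [terminal]
36. n24.lim = "ym"  ["ym"]
37. n23.lim = "wx"  ["wx"]
38. n4.ok = "ywy"  [A₀.lim ++ S₁.ok]
39. n4.sig = 21  [21]
40. n1.ok = "ywyx"  [S₁.ok ++ "x"]
41. n1.sig = 24  [h.lab + c.val + 33]
42. n0.ok = "kr"  ["kr"]
43. n0.sig = 14  [S₁.sig * -1 + 38]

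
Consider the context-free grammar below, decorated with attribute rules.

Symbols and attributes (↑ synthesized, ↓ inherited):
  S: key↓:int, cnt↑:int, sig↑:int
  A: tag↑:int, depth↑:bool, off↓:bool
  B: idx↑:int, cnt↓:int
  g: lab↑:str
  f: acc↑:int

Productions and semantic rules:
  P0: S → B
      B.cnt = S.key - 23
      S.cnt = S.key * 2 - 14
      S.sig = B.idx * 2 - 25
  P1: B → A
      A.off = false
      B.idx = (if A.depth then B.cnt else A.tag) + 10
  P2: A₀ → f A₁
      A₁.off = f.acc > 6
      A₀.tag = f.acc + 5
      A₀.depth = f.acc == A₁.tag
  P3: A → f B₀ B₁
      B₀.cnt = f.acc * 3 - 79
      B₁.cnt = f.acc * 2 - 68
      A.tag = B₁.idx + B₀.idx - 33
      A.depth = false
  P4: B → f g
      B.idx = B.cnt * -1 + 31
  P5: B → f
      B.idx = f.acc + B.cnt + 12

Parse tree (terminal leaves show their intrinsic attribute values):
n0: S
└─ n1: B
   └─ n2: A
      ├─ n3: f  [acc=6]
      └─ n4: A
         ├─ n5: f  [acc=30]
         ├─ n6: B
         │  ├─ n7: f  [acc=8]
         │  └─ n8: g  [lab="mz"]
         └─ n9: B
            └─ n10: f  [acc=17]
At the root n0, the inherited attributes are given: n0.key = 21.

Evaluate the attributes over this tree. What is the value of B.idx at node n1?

1. n0.key = 21  [given at root]
2. n1.cnt = -2  [S.key - 23]
3. n2.off = false  [false]
4. n3.acc = 6  [terminal]
5. n4.off = false  [f.acc > 6]
6. n5.acc = 30  [terminal]
7. n6.cnt = 11  [f.acc * 3 - 79]
8. n7.acc = 8  [terminal]
9. n8.lab = "mz"  [terminal]
10. n6.idx = 20  [B.cnt * -1 + 31]
11. n9.cnt = -8  [f.acc * 2 - 68]
12. n10.acc = 17  [terminal]
13. n9.idx = 21  [f.acc + B.cnt + 12]
14. n4.tag = 8  [B₁.idx + B₀.idx - 33]
15. n4.depth = false  [false]
16. n2.tag = 11  [f.acc + 5]
17. n2.depth = false  [f.acc == A₁.tag]
18. n1.idx = 21  [(if A.depth then B.cnt else A.tag) + 10]
19. n0.cnt = 28  [S.key * 2 - 14]
20. n0.sig = 17  [B.idx * 2 - 25]

21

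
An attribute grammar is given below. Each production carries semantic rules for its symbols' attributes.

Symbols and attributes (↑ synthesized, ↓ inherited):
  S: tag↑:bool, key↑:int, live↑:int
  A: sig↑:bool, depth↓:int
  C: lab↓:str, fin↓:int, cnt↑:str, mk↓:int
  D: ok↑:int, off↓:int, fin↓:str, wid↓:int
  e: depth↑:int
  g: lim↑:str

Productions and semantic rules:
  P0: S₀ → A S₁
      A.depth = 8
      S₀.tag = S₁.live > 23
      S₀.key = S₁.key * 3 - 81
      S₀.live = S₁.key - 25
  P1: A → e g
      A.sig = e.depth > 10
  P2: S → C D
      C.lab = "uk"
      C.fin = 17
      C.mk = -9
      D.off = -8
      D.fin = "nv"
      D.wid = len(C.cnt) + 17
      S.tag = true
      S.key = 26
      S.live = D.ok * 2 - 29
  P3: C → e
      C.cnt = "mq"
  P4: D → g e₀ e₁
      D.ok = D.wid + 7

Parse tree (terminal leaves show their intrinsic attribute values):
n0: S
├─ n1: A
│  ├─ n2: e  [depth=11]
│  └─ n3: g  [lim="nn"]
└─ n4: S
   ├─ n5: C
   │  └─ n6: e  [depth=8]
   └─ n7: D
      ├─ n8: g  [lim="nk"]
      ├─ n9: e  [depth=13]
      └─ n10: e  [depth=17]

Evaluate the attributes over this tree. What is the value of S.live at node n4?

1. n1.depth = 8  [8]
2. n2.depth = 11  [terminal]
3. n3.lim = "nn"  [terminal]
4. n1.sig = true  [e.depth > 10]
5. n5.lab = "uk"  ["uk"]
6. n5.fin = 17  [17]
7. n5.mk = -9  [-9]
8. n6.depth = 8  [terminal]
9. n5.cnt = "mq"  ["mq"]
10. n7.off = -8  [-8]
11. n7.fin = "nv"  ["nv"]
12. n7.wid = 19  [len(C.cnt) + 17]
13. n8.lim = "nk"  [terminal]
14. n9.depth = 13  [terminal]
15. n10.depth = 17  [terminal]
16. n7.ok = 26  [D.wid + 7]
17. n4.tag = true  [true]
18. n4.key = 26  [26]
19. n4.live = 23  [D.ok * 2 - 29]
20. n0.tag = false  [S₁.live > 23]
21. n0.key = -3  [S₁.key * 3 - 81]
22. n0.live = 1  [S₁.key - 25]

23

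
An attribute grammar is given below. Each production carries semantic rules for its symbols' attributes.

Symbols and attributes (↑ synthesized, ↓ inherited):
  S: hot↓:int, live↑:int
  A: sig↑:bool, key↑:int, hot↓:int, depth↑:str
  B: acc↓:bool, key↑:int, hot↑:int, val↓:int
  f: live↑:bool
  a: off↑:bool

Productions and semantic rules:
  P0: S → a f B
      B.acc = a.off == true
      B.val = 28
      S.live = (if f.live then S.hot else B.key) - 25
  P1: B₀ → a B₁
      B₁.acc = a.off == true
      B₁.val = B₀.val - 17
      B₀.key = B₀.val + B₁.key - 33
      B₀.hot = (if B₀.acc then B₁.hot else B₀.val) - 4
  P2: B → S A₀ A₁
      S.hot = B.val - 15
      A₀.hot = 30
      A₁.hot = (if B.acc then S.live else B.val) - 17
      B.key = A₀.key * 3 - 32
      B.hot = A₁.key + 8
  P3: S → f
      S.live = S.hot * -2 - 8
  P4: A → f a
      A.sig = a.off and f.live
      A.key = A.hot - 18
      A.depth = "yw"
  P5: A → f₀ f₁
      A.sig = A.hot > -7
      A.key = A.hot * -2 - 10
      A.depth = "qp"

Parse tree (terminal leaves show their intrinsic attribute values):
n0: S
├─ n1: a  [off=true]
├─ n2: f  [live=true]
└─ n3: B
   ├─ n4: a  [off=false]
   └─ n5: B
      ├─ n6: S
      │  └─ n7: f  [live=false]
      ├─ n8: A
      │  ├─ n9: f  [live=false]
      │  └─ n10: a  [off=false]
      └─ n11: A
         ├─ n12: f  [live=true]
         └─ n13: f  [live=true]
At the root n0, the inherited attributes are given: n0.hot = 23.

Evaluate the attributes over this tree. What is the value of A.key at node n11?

1. n0.hot = 23  [given at root]
2. n1.off = true  [terminal]
3. n2.live = true  [terminal]
4. n3.acc = true  [a.off == true]
5. n3.val = 28  [28]
6. n4.off = false  [terminal]
7. n5.acc = false  [a.off == true]
8. n5.val = 11  [B₀.val - 17]
9. n6.hot = -4  [B.val - 15]
10. n7.live = false  [terminal]
11. n6.live = 0  [S.hot * -2 - 8]
12. n8.hot = 30  [30]
13. n9.live = false  [terminal]
14. n10.off = false  [terminal]
15. n8.sig = false  [a.off and f.live]
16. n8.key = 12  [A.hot - 18]
17. n8.depth = "yw"  ["yw"]
18. n11.hot = -6  [(if B.acc then S.live else B.val) - 17]
19. n12.live = true  [terminal]
20. n13.live = true  [terminal]
21. n11.sig = true  [A.hot > -7]
22. n11.key = 2  [A.hot * -2 - 10]
23. n11.depth = "qp"  ["qp"]
24. n5.key = 4  [A₀.key * 3 - 32]
25. n5.hot = 10  [A₁.key + 8]
26. n3.key = -1  [B₀.val + B₁.key - 33]
27. n3.hot = 6  [(if B₀.acc then B₁.hot else B₀.val) - 4]
28. n0.live = -2  [(if f.live then S.hot else B.key) - 25]

2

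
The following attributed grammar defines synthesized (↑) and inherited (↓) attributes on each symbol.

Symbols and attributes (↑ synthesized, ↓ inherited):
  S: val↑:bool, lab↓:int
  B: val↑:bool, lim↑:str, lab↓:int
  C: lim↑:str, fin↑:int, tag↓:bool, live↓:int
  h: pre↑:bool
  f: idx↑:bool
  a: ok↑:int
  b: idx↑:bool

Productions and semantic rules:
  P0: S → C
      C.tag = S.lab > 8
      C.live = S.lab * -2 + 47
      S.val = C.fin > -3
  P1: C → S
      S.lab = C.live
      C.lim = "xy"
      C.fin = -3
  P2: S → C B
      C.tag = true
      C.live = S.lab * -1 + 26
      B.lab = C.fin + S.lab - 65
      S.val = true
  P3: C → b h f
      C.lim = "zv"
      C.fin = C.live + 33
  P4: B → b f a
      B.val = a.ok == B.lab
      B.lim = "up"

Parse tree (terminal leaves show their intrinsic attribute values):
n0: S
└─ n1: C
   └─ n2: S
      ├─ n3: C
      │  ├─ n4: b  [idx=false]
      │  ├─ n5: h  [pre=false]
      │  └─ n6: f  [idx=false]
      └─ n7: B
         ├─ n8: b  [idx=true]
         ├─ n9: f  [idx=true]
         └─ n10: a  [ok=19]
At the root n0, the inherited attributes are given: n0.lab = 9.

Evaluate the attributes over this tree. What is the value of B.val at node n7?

1. n0.lab = 9  [given at root]
2. n1.tag = true  [S.lab > 8]
3. n1.live = 29  [S.lab * -2 + 47]
4. n2.lab = 29  [C.live]
5. n3.tag = true  [true]
6. n3.live = -3  [S.lab * -1 + 26]
7. n4.idx = false  [terminal]
8. n5.pre = false  [terminal]
9. n6.idx = false  [terminal]
10. n3.lim = "zv"  ["zv"]
11. n3.fin = 30  [C.live + 33]
12. n7.lab = -6  [C.fin + S.lab - 65]
13. n8.idx = true  [terminal]
14. n9.idx = true  [terminal]
15. n10.ok = 19  [terminal]
16. n7.val = false  [a.ok == B.lab]
17. n7.lim = "up"  ["up"]
18. n2.val = true  [true]
19. n1.lim = "xy"  ["xy"]
20. n1.fin = -3  [-3]
21. n0.val = false  [C.fin > -3]

false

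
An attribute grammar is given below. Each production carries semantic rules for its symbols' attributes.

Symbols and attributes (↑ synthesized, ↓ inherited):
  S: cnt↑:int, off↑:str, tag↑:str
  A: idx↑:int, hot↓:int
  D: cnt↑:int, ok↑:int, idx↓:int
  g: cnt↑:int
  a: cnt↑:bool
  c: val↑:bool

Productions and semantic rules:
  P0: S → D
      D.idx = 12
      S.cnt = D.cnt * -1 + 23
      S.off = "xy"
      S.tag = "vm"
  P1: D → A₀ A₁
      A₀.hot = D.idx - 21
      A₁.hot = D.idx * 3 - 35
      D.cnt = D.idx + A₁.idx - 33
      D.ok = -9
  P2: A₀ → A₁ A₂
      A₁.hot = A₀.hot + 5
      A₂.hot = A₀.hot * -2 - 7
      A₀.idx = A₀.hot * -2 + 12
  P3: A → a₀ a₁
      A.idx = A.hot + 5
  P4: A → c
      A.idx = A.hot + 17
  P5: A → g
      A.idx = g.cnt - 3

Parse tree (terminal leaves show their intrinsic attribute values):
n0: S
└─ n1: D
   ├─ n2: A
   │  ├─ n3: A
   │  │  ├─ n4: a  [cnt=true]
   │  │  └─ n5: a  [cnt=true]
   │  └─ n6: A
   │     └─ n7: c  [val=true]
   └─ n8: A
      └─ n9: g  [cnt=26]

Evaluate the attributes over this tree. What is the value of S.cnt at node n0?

21

1. n1.idx = 12  [12]
2. n2.hot = -9  [D.idx - 21]
3. n3.hot = -4  [A₀.hot + 5]
4. n4.cnt = true  [terminal]
5. n5.cnt = true  [terminal]
6. n3.idx = 1  [A.hot + 5]
7. n6.hot = 11  [A₀.hot * -2 - 7]
8. n7.val = true  [terminal]
9. n6.idx = 28  [A.hot + 17]
10. n2.idx = 30  [A₀.hot * -2 + 12]
11. n8.hot = 1  [D.idx * 3 - 35]
12. n9.cnt = 26  [terminal]
13. n8.idx = 23  [g.cnt - 3]
14. n1.cnt = 2  [D.idx + A₁.idx - 33]
15. n1.ok = -9  [-9]
16. n0.cnt = 21  [D.cnt * -1 + 23]
17. n0.off = "xy"  ["xy"]
18. n0.tag = "vm"  ["vm"]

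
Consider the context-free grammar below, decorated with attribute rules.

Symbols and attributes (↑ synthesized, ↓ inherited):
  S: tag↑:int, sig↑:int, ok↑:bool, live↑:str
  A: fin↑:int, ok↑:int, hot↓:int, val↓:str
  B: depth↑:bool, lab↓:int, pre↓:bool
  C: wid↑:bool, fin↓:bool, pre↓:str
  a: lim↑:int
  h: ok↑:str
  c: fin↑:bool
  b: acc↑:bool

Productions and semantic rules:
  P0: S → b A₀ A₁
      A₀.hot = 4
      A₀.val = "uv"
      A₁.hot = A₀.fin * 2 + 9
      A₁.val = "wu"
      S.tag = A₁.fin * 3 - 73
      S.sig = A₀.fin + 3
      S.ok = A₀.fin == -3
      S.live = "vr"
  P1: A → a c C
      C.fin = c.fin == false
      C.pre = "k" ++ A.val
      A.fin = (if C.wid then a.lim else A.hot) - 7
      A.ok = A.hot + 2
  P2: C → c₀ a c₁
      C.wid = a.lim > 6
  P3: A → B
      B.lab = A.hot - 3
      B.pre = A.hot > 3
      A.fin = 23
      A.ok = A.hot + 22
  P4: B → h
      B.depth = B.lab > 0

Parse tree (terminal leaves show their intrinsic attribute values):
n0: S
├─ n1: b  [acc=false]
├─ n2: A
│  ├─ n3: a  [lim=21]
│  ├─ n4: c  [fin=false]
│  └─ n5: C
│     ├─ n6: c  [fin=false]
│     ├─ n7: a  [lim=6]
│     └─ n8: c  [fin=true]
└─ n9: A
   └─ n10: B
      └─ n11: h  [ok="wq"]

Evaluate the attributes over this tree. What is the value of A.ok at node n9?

25

1. n1.acc = false  [terminal]
2. n2.hot = 4  [4]
3. n2.val = "uv"  ["uv"]
4. n3.lim = 21  [terminal]
5. n4.fin = false  [terminal]
6. n5.fin = true  [c.fin == false]
7. n5.pre = "kuv"  ["k" ++ A.val]
8. n6.fin = false  [terminal]
9. n7.lim = 6  [terminal]
10. n8.fin = true  [terminal]
11. n5.wid = false  [a.lim > 6]
12. n2.fin = -3  [(if C.wid then a.lim else A.hot) - 7]
13. n2.ok = 6  [A.hot + 2]
14. n9.hot = 3  [A₀.fin * 2 + 9]
15. n9.val = "wu"  ["wu"]
16. n10.lab = 0  [A.hot - 3]
17. n10.pre = false  [A.hot > 3]
18. n11.ok = "wq"  [terminal]
19. n10.depth = false  [B.lab > 0]
20. n9.fin = 23  [23]
21. n9.ok = 25  [A.hot + 22]
22. n0.tag = -4  [A₁.fin * 3 - 73]
23. n0.sig = 0  [A₀.fin + 3]
24. n0.ok = true  [A₀.fin == -3]
25. n0.live = "vr"  ["vr"]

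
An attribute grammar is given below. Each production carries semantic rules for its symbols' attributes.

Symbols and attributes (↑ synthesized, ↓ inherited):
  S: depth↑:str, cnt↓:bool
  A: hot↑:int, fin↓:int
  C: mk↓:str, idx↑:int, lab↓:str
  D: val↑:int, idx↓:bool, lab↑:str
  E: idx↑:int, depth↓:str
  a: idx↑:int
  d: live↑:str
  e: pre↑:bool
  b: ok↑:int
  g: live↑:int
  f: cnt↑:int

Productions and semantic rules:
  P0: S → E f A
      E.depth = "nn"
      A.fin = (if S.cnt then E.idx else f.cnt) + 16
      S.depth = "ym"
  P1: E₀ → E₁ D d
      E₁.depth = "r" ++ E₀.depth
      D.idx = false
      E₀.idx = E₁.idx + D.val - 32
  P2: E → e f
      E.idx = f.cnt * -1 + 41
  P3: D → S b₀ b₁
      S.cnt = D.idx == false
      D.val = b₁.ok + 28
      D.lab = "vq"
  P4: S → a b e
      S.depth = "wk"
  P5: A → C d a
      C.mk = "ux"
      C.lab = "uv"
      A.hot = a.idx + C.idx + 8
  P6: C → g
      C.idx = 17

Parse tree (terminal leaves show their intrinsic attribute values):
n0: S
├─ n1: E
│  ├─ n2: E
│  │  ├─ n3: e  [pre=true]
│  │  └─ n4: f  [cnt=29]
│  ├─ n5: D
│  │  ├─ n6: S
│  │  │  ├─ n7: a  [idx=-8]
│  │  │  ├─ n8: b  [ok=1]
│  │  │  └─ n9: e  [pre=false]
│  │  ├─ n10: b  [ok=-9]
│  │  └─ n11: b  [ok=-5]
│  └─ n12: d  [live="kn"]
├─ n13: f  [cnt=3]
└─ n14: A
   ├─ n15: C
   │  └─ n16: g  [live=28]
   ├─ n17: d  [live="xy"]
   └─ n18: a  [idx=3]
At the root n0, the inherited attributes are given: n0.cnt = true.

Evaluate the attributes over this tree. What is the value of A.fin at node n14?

19

1. n0.cnt = true  [given at root]
2. n1.depth = "nn"  ["nn"]
3. n2.depth = "rnn"  ["r" ++ E₀.depth]
4. n3.pre = true  [terminal]
5. n4.cnt = 29  [terminal]
6. n2.idx = 12  [f.cnt * -1 + 41]
7. n5.idx = false  [false]
8. n6.cnt = true  [D.idx == false]
9. n7.idx = -8  [terminal]
10. n8.ok = 1  [terminal]
11. n9.pre = false  [terminal]
12. n6.depth = "wk"  ["wk"]
13. n10.ok = -9  [terminal]
14. n11.ok = -5  [terminal]
15. n5.val = 23  [b₁.ok + 28]
16. n5.lab = "vq"  ["vq"]
17. n12.live = "kn"  [terminal]
18. n1.idx = 3  [E₁.idx + D.val - 32]
19. n13.cnt = 3  [terminal]
20. n14.fin = 19  [(if S.cnt then E.idx else f.cnt) + 16]
21. n15.mk = "ux"  ["ux"]
22. n15.lab = "uv"  ["uv"]
23. n16.live = 28  [terminal]
24. n15.idx = 17  [17]
25. n17.live = "xy"  [terminal]
26. n18.idx = 3  [terminal]
27. n14.hot = 28  [a.idx + C.idx + 8]
28. n0.depth = "ym"  ["ym"]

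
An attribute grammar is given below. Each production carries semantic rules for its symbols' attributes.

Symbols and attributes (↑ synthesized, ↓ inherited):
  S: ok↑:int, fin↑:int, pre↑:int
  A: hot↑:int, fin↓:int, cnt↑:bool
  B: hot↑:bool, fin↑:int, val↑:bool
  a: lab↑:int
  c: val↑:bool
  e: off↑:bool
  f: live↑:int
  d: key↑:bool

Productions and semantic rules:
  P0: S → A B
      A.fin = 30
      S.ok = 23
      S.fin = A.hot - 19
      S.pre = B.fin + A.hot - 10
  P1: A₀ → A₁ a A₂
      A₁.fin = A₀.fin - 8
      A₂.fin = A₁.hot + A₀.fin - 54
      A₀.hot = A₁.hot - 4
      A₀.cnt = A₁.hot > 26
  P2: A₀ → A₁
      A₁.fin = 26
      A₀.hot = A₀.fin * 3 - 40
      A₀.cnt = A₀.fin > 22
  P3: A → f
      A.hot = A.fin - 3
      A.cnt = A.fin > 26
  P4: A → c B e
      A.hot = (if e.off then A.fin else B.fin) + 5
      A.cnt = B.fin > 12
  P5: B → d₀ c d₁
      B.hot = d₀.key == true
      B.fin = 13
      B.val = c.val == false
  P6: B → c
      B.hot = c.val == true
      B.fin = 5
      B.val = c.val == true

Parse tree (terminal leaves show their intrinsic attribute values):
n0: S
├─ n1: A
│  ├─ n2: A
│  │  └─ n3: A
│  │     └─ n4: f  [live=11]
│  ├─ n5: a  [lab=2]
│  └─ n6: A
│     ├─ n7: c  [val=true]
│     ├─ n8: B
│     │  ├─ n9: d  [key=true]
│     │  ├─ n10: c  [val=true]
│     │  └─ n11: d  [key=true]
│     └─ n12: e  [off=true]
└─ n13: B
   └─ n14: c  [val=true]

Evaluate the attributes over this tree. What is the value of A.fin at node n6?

2

1. n1.fin = 30  [30]
2. n2.fin = 22  [A₀.fin - 8]
3. n3.fin = 26  [26]
4. n4.live = 11  [terminal]
5. n3.hot = 23  [A.fin - 3]
6. n3.cnt = false  [A.fin > 26]
7. n2.hot = 26  [A₀.fin * 3 - 40]
8. n2.cnt = false  [A₀.fin > 22]
9. n5.lab = 2  [terminal]
10. n6.fin = 2  [A₁.hot + A₀.fin - 54]
11. n7.val = true  [terminal]
12. n9.key = true  [terminal]
13. n10.val = true  [terminal]
14. n11.key = true  [terminal]
15. n8.hot = true  [d₀.key == true]
16. n8.fin = 13  [13]
17. n8.val = false  [c.val == false]
18. n12.off = true  [terminal]
19. n6.hot = 7  [(if e.off then A.fin else B.fin) + 5]
20. n6.cnt = true  [B.fin > 12]
21. n1.hot = 22  [A₁.hot - 4]
22. n1.cnt = false  [A₁.hot > 26]
23. n14.val = true  [terminal]
24. n13.hot = true  [c.val == true]
25. n13.fin = 5  [5]
26. n13.val = true  [c.val == true]
27. n0.ok = 23  [23]
28. n0.fin = 3  [A.hot - 19]
29. n0.pre = 17  [B.fin + A.hot - 10]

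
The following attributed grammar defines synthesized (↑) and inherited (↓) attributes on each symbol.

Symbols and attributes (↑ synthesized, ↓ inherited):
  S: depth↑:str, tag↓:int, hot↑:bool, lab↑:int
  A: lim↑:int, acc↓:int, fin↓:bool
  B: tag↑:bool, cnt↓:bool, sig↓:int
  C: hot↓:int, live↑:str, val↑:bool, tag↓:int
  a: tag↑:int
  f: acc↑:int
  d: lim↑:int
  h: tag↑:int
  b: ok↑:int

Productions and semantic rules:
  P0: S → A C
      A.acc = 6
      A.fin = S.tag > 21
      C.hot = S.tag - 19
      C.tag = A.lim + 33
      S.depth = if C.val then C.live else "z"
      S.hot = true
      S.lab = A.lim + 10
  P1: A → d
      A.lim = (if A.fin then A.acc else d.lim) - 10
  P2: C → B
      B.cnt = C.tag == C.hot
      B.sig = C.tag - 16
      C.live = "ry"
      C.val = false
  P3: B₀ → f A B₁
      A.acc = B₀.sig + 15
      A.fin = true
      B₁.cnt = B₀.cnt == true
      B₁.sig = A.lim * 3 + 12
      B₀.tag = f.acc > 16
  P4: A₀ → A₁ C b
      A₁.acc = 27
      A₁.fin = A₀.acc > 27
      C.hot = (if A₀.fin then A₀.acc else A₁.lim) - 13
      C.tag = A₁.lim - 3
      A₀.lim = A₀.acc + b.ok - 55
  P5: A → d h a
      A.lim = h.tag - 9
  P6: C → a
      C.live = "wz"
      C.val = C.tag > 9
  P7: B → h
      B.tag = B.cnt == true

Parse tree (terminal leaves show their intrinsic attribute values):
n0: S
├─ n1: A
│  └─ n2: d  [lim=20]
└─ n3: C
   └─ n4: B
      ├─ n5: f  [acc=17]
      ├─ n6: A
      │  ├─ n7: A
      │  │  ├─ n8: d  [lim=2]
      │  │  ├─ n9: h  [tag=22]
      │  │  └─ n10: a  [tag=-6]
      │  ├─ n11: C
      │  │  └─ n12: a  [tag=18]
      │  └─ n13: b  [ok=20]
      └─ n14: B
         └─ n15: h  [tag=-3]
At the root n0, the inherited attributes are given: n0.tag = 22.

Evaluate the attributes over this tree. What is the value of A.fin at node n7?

true

1. n0.tag = 22  [given at root]
2. n1.acc = 6  [6]
3. n1.fin = true  [S.tag > 21]
4. n2.lim = 20  [terminal]
5. n1.lim = -4  [(if A.fin then A.acc else d.lim) - 10]
6. n3.hot = 3  [S.tag - 19]
7. n3.tag = 29  [A.lim + 33]
8. n4.cnt = false  [C.tag == C.hot]
9. n4.sig = 13  [C.tag - 16]
10. n5.acc = 17  [terminal]
11. n6.acc = 28  [B₀.sig + 15]
12. n6.fin = true  [true]
13. n7.acc = 27  [27]
14. n7.fin = true  [A₀.acc > 27]
15. n8.lim = 2  [terminal]
16. n9.tag = 22  [terminal]
17. n10.tag = -6  [terminal]
18. n7.lim = 13  [h.tag - 9]
19. n11.hot = 15  [(if A₀.fin then A₀.acc else A₁.lim) - 13]
20. n11.tag = 10  [A₁.lim - 3]
21. n12.tag = 18  [terminal]
22. n11.live = "wz"  ["wz"]
23. n11.val = true  [C.tag > 9]
24. n13.ok = 20  [terminal]
25. n6.lim = -7  [A₀.acc + b.ok - 55]
26. n14.cnt = false  [B₀.cnt == true]
27. n14.sig = -9  [A.lim * 3 + 12]
28. n15.tag = -3  [terminal]
29. n14.tag = false  [B.cnt == true]
30. n4.tag = true  [f.acc > 16]
31. n3.live = "ry"  ["ry"]
32. n3.val = false  [false]
33. n0.depth = "z"  [if C.val then C.live else "z"]
34. n0.hot = true  [true]
35. n0.lab = 6  [A.lim + 10]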